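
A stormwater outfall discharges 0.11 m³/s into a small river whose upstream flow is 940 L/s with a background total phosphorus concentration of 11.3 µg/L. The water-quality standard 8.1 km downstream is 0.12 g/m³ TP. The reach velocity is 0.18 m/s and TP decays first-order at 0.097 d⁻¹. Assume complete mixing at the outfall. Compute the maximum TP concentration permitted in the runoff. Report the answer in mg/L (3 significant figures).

1.11 mg/L

940 L/s = 0.94 m³/s.
11.3 µg/L = 0.0113 mg/L.
Travel time to the compliance point: t = 8100/0.18 = 4.5e+04 s = 0.5208 d; decay factor exp(−0.097·0.5208) = 0.9507.
So the concentration just after mixing may be at most 0.12/0.9507 = 0.1262 mg/L.
Mass balance: 0.1262·1.05 = 0.11·Cₑ + 0.94·0.0113.
Cₑ = (0.1325 − 0.01062) / 0.11 = 1.108 mg/L.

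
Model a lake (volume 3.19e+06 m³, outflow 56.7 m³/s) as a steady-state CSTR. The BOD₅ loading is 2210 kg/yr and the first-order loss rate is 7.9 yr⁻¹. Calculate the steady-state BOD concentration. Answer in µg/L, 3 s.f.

1.22 µg/L

Outflow Q = 56.7 m³/s × 3.156e+07 s/yr = 1.789e+09 m³/yr.
Steady-state CSTR mass balance: W = Q·C + k·V·C, so C = W/(Q + kV).
Q + kV = 1.789e+09 + 7.9·3.19e+06 = 1.815e+09 m³/yr.
C = 2210/1.815e+09 = 1.218e-06 kg/m³ = 0.001218 mg/L = 1.218 µg/L.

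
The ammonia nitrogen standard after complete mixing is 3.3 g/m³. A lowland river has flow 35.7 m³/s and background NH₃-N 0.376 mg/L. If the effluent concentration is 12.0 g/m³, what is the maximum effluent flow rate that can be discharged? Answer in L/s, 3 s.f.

12000 L/s

Mass balance at complete mixing: C_std·(Q_w + Q_r) = Q_w·C_e + Q_r·C_b.
Rearranging, Q_w = Q_r·(C_std − C_b)/(C_e − C_std) = 35.7·(3.3 − 0.376) / (12 − 3.3) = 12 m³/s.
= 1.2e+04 L/s.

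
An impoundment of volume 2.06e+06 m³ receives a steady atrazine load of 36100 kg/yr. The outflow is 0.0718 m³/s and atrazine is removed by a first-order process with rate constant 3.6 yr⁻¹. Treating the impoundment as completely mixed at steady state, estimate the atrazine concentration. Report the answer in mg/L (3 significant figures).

3.73 mg/L

Outflow Q = 0.0718 m³/s × 3.156e+07 s/yr = 2.266e+06 m³/yr.
Steady-state CSTR mass balance: W = Q·C + k·V·C, so C = W/(Q + kV).
Q + kV = 2.266e+06 + 3.6·2.06e+06 = 9.682e+06 m³/yr.
C = 36100/9.682e+06 = 0.003729 kg/m³ = 3.729 mg/L.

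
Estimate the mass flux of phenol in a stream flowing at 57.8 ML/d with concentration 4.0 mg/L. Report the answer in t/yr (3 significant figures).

84.4 t/yr

57.8 ML/d = 0.669 m³/s.
Mass flux = Q·C = 0.669 m³/s × 4 g/m³ = 2.676 g/s.
= 2.676 g/s × 31.56 = 84.45 t/yr.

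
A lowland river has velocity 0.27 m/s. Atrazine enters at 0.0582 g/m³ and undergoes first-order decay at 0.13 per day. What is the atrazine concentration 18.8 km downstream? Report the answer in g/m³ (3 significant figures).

0.0524 g/m³

Travel time t = 18.8 km / 0.27 m/s = 1.88e+04/0.27 = 6.963e+04 s = 0.8059 d.
First-order decay: C = 0.0582·exp(−0.13·0.8059) = 0.0582·0.9005 = 0.05241 g/m³.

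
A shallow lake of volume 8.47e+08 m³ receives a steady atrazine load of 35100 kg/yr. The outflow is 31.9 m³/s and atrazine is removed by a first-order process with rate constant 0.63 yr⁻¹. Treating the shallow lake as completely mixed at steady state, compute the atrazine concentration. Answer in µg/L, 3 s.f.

22.8 µg/L

Outflow Q = 31.9 m³/s × 3.156e+07 s/yr = 1.007e+09 m³/yr.
Steady-state CSTR mass balance: W = Q·C + k·V·C, so C = W/(Q + kV).
Q + kV = 1.007e+09 + 0.63·8.47e+08 = 1.54e+09 m³/yr.
C = 35100/1.54e+09 = 2.279e-05 kg/m³ = 0.02279 mg/L = 22.79 µg/L.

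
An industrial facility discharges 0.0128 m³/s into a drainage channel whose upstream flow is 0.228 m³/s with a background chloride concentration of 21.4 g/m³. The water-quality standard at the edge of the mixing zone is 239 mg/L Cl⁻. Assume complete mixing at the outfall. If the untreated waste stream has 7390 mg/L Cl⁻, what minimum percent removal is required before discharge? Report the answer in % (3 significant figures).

Mass balance: 239·0.2408 = 0.0128·Cₑ + 0.228·21.4.
Cₑ = (57.55 − 4.879) / 0.0128 = 4115 mg/L.
Required removal = 1 − 4115/7390 = 44.32 %.

44.3 %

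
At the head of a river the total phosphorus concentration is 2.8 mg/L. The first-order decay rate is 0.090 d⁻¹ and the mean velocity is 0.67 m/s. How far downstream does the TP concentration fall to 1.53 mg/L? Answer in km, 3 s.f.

389 km

From C = C₀·e^(−kt), t = ln(C₀/C)/k = ln(2.8/1.53)/0.090 = 0.6044/0.090 = 6.715 d.
Distance = v·t = 0.67 m/s × 5.802e+05 s = 3.887e+05 m = 388.7 km.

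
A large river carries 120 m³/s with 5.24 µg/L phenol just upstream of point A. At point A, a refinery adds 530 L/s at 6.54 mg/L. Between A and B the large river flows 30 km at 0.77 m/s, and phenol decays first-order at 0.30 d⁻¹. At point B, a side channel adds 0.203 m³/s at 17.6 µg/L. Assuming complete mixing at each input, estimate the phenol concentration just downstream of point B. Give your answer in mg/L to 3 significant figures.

0.0297 mg/L

5.24 µg/L = 0.00524 mg/L.
530 L/s = 0.53 m³/s.
After input A: C = (120·0.00524 + 0.53·6.54) / 120.5 = 0.03397 mg/L.
Over the 30 km reach to input B (t = 3.896e+04 s = 0.4509 d), decay gives C = 0.03397·exp(−0.30·0.4509) = 0.02968 mg/L.
17.6 µg/L = 0.0176 mg/L.
After input B: C = (120.5·0.02968 + 0.203·0.0176) / 120.7 = 0.02966 mg/L.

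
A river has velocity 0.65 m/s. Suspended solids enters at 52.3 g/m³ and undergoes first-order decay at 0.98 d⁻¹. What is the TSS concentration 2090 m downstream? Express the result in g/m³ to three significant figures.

50.4 g/m³

Travel time t = 2090 m / 0.65 m/s = 2090/0.65 = 3215 s = 0.03722 d.
First-order decay: C = 52.3·exp(−0.98·0.03722) = 52.3·0.9642 = 50.43 g/m³.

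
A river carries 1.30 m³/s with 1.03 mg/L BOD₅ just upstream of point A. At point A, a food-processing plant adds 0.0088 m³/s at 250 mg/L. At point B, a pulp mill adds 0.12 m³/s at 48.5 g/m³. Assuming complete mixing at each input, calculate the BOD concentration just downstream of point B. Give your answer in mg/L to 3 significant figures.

6.55 mg/L

After input A: C = (1.3·1.03 + 0.0088·250) / 1.309 = 2.704 mg/L.
After input B: C = (1.309·2.704 + 0.12·48.5) / 1.429 = 6.55 mg/L.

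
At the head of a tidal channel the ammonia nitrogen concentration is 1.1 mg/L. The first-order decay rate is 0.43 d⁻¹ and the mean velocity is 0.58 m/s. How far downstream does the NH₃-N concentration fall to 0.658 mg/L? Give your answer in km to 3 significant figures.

59.9 km

From C = C₀·e^(−kt), t = ln(C₀/C)/k = ln(1.1/0.658)/0.43 = 0.5139/0.43 = 1.195 d.
Distance = v·t = 0.58 m/s × 1.033e+05 s = 5.989e+04 m = 59.89 km.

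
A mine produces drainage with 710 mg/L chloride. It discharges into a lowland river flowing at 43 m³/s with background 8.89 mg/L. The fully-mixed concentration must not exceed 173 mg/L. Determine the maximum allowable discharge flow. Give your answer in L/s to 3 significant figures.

13100 L/s

Mass balance at complete mixing: C_std·(Q_w + Q_r) = Q_w·C_e + Q_r·C_b.
Rearranging, Q_w = Q_r·(C_std − C_b)/(C_e − C_std) = 43·(173 − 8.89) / (710 − 173) = 13.14 m³/s.
= 1.314e+04 L/s.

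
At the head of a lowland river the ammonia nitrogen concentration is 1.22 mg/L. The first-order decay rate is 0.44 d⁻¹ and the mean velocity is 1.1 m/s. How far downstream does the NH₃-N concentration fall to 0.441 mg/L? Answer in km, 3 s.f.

220 km

From C = C₀·e^(−kt), t = ln(C₀/C)/k = ln(1.22/0.441)/0.44 = 1.018/0.44 = 2.313 d.
Distance = v·t = 1.1 m/s × 1.998e+05 s = 2.198e+05 m = 219.8 km.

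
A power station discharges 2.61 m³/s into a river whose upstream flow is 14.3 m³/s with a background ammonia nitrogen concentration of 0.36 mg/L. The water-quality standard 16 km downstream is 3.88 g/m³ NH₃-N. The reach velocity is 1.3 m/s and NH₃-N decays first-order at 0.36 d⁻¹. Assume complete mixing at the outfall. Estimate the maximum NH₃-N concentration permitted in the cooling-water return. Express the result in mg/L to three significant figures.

Travel time to the compliance point: t = 1.6e+04/1.3 = 1.231e+04 s = 0.1425 d; decay factor exp(−0.36·0.1425) = 0.95.
So the concentration just after mixing may be at most 3.88/0.95 = 4.084 mg/L.
Mass balance: 4.084·16.91 = 2.61·Cₑ + 14.3·0.36.
Cₑ = (69.06 − 5.148) / 2.61 = 24.49 mg/L.

24.5 mg/L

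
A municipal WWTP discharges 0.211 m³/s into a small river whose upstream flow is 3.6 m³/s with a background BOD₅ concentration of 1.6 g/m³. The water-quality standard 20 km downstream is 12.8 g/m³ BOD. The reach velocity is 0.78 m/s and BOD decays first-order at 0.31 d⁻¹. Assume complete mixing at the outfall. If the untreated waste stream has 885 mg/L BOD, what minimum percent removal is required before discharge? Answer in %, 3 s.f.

74.4 %

Travel time to the compliance point: t = 2e+04/0.78 = 2.564e+04 s = 0.2968 d; decay factor exp(−0.31·0.2968) = 0.9121.
So the concentration just after mixing may be at most 12.8/0.9121 = 14.03 mg/L.
Mass balance: 14.03·3.811 = 0.211·Cₑ + 3.6·1.6.
Cₑ = (53.48 − 5.76) / 0.211 = 226.2 mg/L.
Required removal = 1 − 226.2/885 = 74.44 %.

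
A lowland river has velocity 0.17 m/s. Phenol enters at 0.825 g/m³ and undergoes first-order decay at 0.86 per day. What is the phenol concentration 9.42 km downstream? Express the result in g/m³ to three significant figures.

Travel time t = 9.42 km / 0.17 m/s = 9420/0.17 = 5.541e+04 s = 0.6413 d.
First-order decay: C = 0.825·exp(−0.86·0.6413) = 0.825·0.5761 = 0.4752 g/m³.

0.475 g/m³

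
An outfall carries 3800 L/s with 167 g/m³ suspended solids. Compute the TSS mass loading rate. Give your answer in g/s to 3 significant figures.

3800 L/s = 3.8 m³/s.
Mass flux = Q·C = 3.8 m³/s × 167 g/m³ = 634.6 g/s.

635 g/s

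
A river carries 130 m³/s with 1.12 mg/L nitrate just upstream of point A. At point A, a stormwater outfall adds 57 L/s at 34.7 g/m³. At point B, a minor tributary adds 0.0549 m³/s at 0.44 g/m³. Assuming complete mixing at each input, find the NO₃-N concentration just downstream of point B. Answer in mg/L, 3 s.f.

57 L/s = 0.057 m³/s.
After input A: C = (130·1.12 + 0.057·34.7) / 130.1 = 1.135 mg/L.
After input B: C = (130.1·1.135 + 0.0549·0.44) / 130.1 = 1.134 mg/L.

1.13 mg/L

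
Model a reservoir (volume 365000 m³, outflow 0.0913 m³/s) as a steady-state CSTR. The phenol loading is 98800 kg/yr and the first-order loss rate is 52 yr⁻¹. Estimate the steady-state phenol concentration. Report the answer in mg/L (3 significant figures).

Outflow Q = 0.0913 m³/s × 3.156e+07 s/yr = 2.881e+06 m³/yr.
Steady-state CSTR mass balance: W = Q·C + k·V·C, so C = W/(Q + kV).
Q + kV = 2.881e+06 + 52·365000 = 2.186e+07 m³/yr.
C = 98800/2.186e+07 = 0.004519 kg/m³ = 4.519 mg/L.

4.52 mg/L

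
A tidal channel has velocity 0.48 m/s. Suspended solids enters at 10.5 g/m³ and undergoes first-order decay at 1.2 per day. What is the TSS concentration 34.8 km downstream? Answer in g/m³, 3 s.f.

3.84 g/m³

Travel time t = 34.8 km / 0.48 m/s = 3.48e+04/0.48 = 7.25e+04 s = 0.8391 d.
First-order decay: C = 10.5·exp(−1.2·0.8391) = 10.5·0.3653 = 3.836 g/m³.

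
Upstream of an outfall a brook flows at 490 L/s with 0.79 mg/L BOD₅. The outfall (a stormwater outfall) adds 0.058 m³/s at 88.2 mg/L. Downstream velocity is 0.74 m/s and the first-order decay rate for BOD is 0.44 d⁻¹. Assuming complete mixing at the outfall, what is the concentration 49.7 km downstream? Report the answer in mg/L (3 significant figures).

490 L/s = 0.49 m³/s.
After complete mixing, C₀ = (0.058·88.2 + 0.49·0.79) / 0.548 = 10.04 mg/L.
Travel time t = 4.97e+04 m / 0.74 m/s = 6.716e+04 s = 0.7773 d.
C = 10.04·exp(−0.44·0.7773) = 10.04·0.7103 = 7.133 mg/L.

7.13 mg/L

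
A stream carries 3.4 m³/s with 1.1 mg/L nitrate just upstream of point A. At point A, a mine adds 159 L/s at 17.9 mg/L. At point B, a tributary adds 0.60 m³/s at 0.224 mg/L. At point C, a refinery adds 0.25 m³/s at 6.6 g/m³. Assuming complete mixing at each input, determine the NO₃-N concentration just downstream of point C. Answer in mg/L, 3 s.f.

1.90 mg/L

159 L/s = 0.159 m³/s.
After input A: C = (3.4·1.1 + 0.159·17.9) / 3.559 = 1.851 mg/L.
After input B: C = (3.559·1.851 + 0.6·0.224) / 4.159 = 1.616 mg/L.
After input C: C = (4.159·1.616 + 0.25·6.6) / 4.409 = 1.899 mg/L.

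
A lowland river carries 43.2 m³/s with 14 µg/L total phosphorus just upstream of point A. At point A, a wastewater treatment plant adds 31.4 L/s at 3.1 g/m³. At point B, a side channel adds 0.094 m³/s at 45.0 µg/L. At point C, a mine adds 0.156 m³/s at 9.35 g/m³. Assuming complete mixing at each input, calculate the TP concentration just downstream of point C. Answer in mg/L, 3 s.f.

14 µg/L = 0.014 mg/L.
31.4 L/s = 0.0314 m³/s.
After input A: C = (43.2·0.014 + 0.0314·3.1) / 43.23 = 0.01624 mg/L.
45.0 µg/L = 0.045 mg/L.
After input B: C = (43.23·0.01624 + 0.094·0.045) / 43.33 = 0.0163 mg/L.
After input C: C = (43.33·0.0163 + 0.156·9.35) / 43.48 = 0.04979 mg/L.

0.0498 mg/L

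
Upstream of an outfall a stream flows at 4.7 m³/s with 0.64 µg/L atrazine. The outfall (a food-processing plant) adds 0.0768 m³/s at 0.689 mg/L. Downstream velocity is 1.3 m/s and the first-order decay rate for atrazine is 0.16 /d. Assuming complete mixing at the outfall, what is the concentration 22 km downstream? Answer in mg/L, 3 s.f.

0.0113 mg/L

0.64 µg/L = 0.00064 mg/L.
After complete mixing, C₀ = (0.0768·0.689 + 4.7·0.00064) / 4.777 = 0.01171 mg/L.
Travel time t = 2.2e+04 m / 1.3 m/s = 1.692e+04 s = 0.1959 d.
C = 0.01171·exp(−0.16·0.1959) = 0.01171·0.9691 = 0.01135 mg/L.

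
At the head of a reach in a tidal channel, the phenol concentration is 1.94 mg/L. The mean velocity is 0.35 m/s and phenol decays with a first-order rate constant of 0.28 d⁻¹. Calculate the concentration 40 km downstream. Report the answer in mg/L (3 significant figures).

1.34 mg/L

Travel time t = 40 km / 0.35 m/s = 4e+04/0.35 = 1.143e+05 s = 1.323 d.
First-order decay: C = 1.94·exp(−0.28·1.323) = 1.94·0.6905 = 1.34 mg/L.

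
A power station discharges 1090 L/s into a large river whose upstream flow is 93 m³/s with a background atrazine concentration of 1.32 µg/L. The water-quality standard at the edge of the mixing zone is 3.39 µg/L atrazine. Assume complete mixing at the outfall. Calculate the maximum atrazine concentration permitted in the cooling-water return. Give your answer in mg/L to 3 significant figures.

0.180 mg/L

1090 L/s = 1.09 m³/s.
1.32 µg/L = 0.00132 mg/L.
3.39 µg/L = 0.00339 mg/L.
Mass balance: 0.00339·94.09 = 1.09·Cₑ + 93·0.00132.
Cₑ = (0.319 − 0.1228) / 1.09 = 0.18 mg/L.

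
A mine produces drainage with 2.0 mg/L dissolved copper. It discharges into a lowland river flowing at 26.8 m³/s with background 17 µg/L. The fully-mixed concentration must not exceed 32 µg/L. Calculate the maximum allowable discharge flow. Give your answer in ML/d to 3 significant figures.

17.6 ML/d

17 µg/L = 0.017 mg/L.
32 µg/L = 0.032 mg/L.
Mass balance at complete mixing: C_std·(Q_w + Q_r) = Q_w·C_e + Q_r·C_b.
Rearranging, Q_w = Q_r·(C_std − C_b)/(C_e − C_std) = 26.8·(0.032 − 0.017) / (2 − 0.032) = 0.2043 m³/s.
= 17.65 ML/d.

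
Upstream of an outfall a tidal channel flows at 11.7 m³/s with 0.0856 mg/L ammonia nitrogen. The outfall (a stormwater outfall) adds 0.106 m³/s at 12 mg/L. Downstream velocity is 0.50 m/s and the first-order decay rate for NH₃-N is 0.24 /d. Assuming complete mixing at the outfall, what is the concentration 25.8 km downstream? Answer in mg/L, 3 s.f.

After complete mixing, C₀ = (0.106·12 + 11.7·0.0856) / 11.81 = 0.1926 mg/L.
Travel time t = 2.58e+04 m / 0.50 m/s = 5.16e+04 s = 0.5972 d.
C = 0.1926·exp(−0.24·0.5972) = 0.1926·0.8665 = 0.1669 mg/L.

0.167 mg/L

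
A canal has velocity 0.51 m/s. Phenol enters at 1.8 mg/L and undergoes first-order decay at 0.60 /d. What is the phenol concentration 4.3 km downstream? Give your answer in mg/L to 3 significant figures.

1.70 mg/L

Travel time t = 4.3 km / 0.51 m/s = 4300/0.51 = 8431 s = 0.09759 d.
First-order decay: C = 1.8·exp(−0.60·0.09759) = 1.8·0.9431 = 1.698 mg/L.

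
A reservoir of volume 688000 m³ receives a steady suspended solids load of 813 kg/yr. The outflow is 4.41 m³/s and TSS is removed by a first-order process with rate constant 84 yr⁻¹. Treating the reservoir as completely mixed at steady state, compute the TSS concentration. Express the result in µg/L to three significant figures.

4.13 µg/L

Outflow Q = 4.41 m³/s × 3.156e+07 s/yr = 1.392e+08 m³/yr.
Steady-state CSTR mass balance: W = Q·C + k·V·C, so C = W/(Q + kV).
Q + kV = 1.392e+08 + 84·688000 = 1.97e+08 m³/yr.
C = 813/1.97e+08 = 4.128e-06 kg/m³ = 0.004128 mg/L = 4.128 µg/L.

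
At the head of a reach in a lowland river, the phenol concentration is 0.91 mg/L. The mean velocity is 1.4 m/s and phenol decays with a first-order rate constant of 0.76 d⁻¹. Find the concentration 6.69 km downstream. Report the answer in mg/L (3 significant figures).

Travel time t = 6.69 km / 1.4 m/s = 6690/1.4 = 4779 s = 0.05531 d.
First-order decay: C = 0.91·exp(−0.76·0.05531) = 0.91·0.9588 = 0.8725 mg/L.

0.873 mg/L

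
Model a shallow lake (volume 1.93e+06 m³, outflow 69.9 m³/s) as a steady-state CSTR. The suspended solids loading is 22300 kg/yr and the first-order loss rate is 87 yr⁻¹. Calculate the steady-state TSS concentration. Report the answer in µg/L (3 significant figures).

9.39 µg/L

Outflow Q = 69.9 m³/s × 3.156e+07 s/yr = 2.206e+09 m³/yr.
Steady-state CSTR mass balance: W = Q·C + k·V·C, so C = W/(Q + kV).
Q + kV = 2.206e+09 + 87·1.93e+06 = 2.374e+09 m³/yr.
C = 22300/2.374e+09 = 9.394e-06 kg/m³ = 0.009394 mg/L = 9.394 µg/L.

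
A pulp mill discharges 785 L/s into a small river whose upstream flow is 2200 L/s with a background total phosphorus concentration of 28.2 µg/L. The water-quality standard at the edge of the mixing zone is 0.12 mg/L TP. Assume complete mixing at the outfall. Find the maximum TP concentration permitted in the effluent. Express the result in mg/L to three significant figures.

785 L/s = 0.785 m³/s.
2200 L/s = 2.2 m³/s.
28.2 µg/L = 0.0282 mg/L.
Mass balance: 0.12·2.985 = 0.785·Cₑ + 2.2·0.0282.
Cₑ = (0.3582 − 0.06204) / 0.785 = 0.3773 mg/L.

0.377 mg/L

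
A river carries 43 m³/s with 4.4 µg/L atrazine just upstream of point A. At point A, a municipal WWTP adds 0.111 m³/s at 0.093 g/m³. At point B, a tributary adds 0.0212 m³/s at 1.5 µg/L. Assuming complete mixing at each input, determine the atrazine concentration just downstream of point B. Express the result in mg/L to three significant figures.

4.4 µg/L = 0.0044 mg/L.
After input A: C = (43·0.0044 + 0.111·0.093) / 43.11 = 0.004628 mg/L.
1.5 µg/L = 0.0015 mg/L.
After input B: C = (43.11·0.004628 + 0.0212·0.0015) / 43.13 = 0.004627 mg/L.

0.00463 mg/L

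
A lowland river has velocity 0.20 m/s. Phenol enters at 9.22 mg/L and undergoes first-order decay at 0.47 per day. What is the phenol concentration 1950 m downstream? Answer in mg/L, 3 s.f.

Travel time t = 1950 m / 0.20 m/s = 1950/0.20 = 9750 s = 0.1128 d.
First-order decay: C = 9.22·exp(−0.47·0.1128) = 9.22·0.9483 = 8.744 mg/L.

8.74 mg/L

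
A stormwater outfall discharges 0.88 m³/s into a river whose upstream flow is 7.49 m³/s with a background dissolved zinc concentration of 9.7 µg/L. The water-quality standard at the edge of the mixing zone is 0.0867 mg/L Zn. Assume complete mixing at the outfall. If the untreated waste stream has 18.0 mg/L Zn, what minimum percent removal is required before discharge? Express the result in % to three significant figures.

9.7 µg/L = 0.0097 mg/L.
Mass balance: 0.0867·8.37 = 0.88·Cₑ + 7.49·0.0097.
Cₑ = (0.7257 − 0.07265) / 0.88 = 0.7421 mg/L.
Required removal = 1 − 0.7421/18.0 = 95.88 %.

95.9 %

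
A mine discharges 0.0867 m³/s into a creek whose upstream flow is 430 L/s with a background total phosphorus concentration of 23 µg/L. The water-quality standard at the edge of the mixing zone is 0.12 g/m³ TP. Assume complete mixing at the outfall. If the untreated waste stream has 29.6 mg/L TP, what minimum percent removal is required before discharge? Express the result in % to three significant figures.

430 L/s = 0.43 m³/s.
23 µg/L = 0.023 mg/L.
Mass balance: 0.12·0.5167 = 0.0867·Cₑ + 0.43·0.023.
Cₑ = (0.062 − 0.00989) / 0.0867 = 0.6011 mg/L.
Required removal = 1 − 0.6011/29.6 = 97.97 %.

98.0 %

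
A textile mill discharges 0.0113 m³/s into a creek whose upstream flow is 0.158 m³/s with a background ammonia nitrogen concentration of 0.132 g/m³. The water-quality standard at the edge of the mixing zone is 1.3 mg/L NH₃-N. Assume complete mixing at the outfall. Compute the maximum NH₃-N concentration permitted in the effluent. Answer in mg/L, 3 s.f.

Mass balance: 1.3·0.1693 = 0.0113·Cₑ + 0.158·0.132.
Cₑ = (0.2201 − 0.02086) / 0.0113 = 17.63 mg/L.

17.6 mg/L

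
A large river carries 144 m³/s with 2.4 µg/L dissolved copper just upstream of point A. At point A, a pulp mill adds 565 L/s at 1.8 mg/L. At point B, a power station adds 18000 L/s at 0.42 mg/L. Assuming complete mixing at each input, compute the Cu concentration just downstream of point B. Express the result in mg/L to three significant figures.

2.4 µg/L = 0.0024 mg/L.
565 L/s = 0.565 m³/s.
After input A: C = (144·0.0024 + 0.565·1.8) / 144.6 = 0.009426 mg/L.
18000 L/s = 18 m³/s.
After input B: C = (144.6·0.009426 + 18·0.42) / 162.6 = 0.05489 mg/L.

0.0549 mg/L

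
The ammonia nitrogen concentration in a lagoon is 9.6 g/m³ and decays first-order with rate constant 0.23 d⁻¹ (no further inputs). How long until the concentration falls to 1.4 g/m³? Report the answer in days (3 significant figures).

8.37 d

t = ln(C₀/C)/k = ln(9.6/1.4)/0.23 = 1.925/0.23 = 8.371 d.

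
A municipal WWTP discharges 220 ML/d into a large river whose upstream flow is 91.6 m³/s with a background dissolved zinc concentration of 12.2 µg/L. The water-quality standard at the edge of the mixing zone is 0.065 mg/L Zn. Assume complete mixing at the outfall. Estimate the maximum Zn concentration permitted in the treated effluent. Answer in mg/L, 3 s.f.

1.96 mg/L

220 ML/d = 2.546 m³/s.
12.2 µg/L = 0.0122 mg/L.
Mass balance: 0.065·94.15 = 2.546·Cₑ + 91.6·0.0122.
Cₑ = (6.12 − 1.118) / 2.546 = 1.964 mg/L.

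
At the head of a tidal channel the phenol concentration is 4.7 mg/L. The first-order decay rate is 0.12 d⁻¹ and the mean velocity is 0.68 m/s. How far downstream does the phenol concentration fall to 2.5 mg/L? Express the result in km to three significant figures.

309 km

From C = C₀·e^(−kt), t = ln(C₀/C)/k = ln(4.7/2.5)/0.12 = 0.6313/0.12 = 5.261 d.
Distance = v·t = 0.68 m/s × 4.545e+05 s = 3.091e+05 m = 309.1 km.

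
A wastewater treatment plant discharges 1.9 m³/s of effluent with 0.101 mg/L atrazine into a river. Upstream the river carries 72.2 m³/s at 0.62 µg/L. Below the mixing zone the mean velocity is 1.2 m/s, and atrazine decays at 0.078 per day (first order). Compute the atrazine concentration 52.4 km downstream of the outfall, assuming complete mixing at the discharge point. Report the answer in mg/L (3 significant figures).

0.62 µg/L = 0.00062 mg/L.
After complete mixing, C₀ = (1.9·0.101 + 72.2·0.00062) / 74.1 = 0.003194 mg/L.
Travel time t = 5.24e+04 m / 1.2 m/s = 4.367e+04 s = 0.5054 d.
C = 0.003194·exp(−0.078·0.5054) = 0.003194·0.9613 = 0.00307 mg/L.

0.00307 mg/L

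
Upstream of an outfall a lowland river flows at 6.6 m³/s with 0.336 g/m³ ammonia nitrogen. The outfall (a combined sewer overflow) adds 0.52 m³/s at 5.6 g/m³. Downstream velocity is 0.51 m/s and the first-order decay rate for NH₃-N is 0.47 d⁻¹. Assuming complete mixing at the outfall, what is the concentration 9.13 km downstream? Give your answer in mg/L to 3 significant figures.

After complete mixing, C₀ = (0.52·5.6 + 6.6·0.336) / 7.12 = 0.7204 mg/L.
Travel time t = 9130 m / 0.51 m/s = 1.79e+04 s = 0.2072 d.
C = 0.7204·exp(−0.47·0.2072) = 0.7204·0.9072 = 0.6536 mg/L.

0.654 mg/L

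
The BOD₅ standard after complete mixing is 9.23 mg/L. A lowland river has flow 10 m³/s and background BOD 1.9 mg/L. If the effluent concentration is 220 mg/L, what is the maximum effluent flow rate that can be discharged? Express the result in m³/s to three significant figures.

0.348 m³/s

Mass balance at complete mixing: C_std·(Q_w + Q_r) = Q_w·C_e + Q_r·C_b.
Rearranging, Q_w = Q_r·(C_std − C_b)/(C_e − C_std) = 10·(9.23 − 1.9) / (220 − 9.23) = 0.3478 m³/s.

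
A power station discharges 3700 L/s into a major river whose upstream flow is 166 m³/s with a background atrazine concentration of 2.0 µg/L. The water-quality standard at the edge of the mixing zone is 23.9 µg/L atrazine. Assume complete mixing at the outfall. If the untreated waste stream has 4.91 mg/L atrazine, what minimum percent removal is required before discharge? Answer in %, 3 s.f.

79.5 %

3700 L/s = 3.7 m³/s.
2.0 µg/L = 0.002 mg/L.
23.9 µg/L = 0.0239 mg/L.
Mass balance: 0.0239·169.7 = 3.7·Cₑ + 166·0.002.
Cₑ = (4.056 − 0.332) / 3.7 = 1.006 mg/L.
Required removal = 1 − 1.006/4.91 = 79.5 %.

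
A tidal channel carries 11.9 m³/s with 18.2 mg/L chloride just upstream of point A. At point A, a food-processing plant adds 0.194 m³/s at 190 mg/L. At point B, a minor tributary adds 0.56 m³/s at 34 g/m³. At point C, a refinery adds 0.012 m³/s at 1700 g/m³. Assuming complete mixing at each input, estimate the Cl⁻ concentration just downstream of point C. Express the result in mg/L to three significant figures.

23.1 mg/L

After input A: C = (11.9·18.2 + 0.194·190) / 12.09 = 20.96 mg/L.
After input B: C = (12.09·20.96 + 0.56·34) / 12.65 = 21.53 mg/L.
After input C: C = (12.65·21.53 + 0.012·1700) / 12.67 = 23.12 mg/L.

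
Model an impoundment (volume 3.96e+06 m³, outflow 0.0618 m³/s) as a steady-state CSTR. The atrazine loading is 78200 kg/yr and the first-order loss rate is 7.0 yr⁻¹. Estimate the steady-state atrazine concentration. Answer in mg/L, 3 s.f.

Outflow Q = 0.0618 m³/s × 3.156e+07 s/yr = 1.95e+06 m³/yr.
Steady-state CSTR mass balance: W = Q·C + k·V·C, so C = W/(Q + kV).
Q + kV = 1.95e+06 + 7.0·3.96e+06 = 2.967e+07 m³/yr.
C = 78200/2.967e+07 = 0.002636 kg/m³ = 2.636 mg/L.

2.64 mg/L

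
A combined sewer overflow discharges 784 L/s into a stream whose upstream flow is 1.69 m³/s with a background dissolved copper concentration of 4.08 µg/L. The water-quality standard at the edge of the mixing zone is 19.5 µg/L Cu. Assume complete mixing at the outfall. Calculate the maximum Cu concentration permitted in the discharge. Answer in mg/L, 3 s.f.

0.0527 mg/L

784 L/s = 0.784 m³/s.
4.08 µg/L = 0.00408 mg/L.
19.5 µg/L = 0.0195 mg/L.
Mass balance: 0.0195·2.474 = 0.784·Cₑ + 1.69·0.00408.
Cₑ = (0.04824 − 0.006895) / 0.784 = 0.05274 mg/L.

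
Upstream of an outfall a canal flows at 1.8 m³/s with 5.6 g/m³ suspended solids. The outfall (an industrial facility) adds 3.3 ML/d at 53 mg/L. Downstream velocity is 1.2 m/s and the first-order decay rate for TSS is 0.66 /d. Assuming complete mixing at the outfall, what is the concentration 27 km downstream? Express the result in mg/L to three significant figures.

3.3 ML/d = 0.03819 m³/s.
After complete mixing, C₀ = (0.03819·53 + 1.8·5.6) / 1.838 = 6.585 mg/L.
Travel time t = 2.7e+04 m / 1.2 m/s = 2.25e+04 s = 0.2604 d.
C = 6.585·exp(−0.66·0.2604) = 6.585·0.8421 = 5.545 mg/L.

5.55 mg/L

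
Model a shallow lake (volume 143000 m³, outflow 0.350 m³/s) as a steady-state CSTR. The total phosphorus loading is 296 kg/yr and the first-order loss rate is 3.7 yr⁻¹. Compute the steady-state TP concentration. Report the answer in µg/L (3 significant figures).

Outflow Q = 0.350 m³/s × 3.156e+07 s/yr = 1.105e+07 m³/yr.
Steady-state CSTR mass balance: W = Q·C + k·V·C, so C = W/(Q + kV).
Q + kV = 1.105e+07 + 3.7·143000 = 1.157e+07 m³/yr.
C = 296/1.157e+07 = 2.557e-05 kg/m³ = 0.02557 mg/L = 25.57 µg/L.

25.6 µg/L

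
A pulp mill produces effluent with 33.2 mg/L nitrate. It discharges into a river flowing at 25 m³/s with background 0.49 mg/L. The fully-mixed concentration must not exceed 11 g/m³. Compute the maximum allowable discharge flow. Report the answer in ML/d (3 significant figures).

Mass balance at complete mixing: C_std·(Q_w + Q_r) = Q_w·C_e + Q_r·C_b.
Rearranging, Q_w = Q_r·(C_std − C_b)/(C_e − C_std) = 25·(11 − 0.49) / (33.2 − 11) = 11.84 m³/s.
= 1023 ML/d.

1020 ML/d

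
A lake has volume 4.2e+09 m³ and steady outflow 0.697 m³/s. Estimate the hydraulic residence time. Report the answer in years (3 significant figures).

Q = 0.697 m³/s × 3.156e+07 s/yr = 2.2e+07 m³/yr.
Hydraulic residence time τ = V/Q = 4.2e+09/2.2e+07 = 190.9 yr.

191 yr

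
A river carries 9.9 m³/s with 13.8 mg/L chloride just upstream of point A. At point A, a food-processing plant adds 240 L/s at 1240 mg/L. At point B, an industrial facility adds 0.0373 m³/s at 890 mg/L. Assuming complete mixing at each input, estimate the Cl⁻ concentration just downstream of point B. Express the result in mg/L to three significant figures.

240 L/s = 0.24 m³/s.
After input A: C = (9.9·13.8 + 0.24·1240) / 10.14 = 42.82 mg/L.
After input B: C = (10.14·42.82 + 0.0373·890) / 10.18 = 45.93 mg/L.

45.9 mg/L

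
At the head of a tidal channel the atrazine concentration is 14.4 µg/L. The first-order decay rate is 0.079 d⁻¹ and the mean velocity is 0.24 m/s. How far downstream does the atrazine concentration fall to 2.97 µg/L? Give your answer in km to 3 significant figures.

From C = C₀·e^(−kt), t = ln(C₀/C)/k = ln(14.4/2.97)/0.079 = 1.579/0.079 = 19.98 d.
Distance = v·t = 0.24 m/s × 1.727e+06 s = 4.144e+05 m = 414.4 km.

414 km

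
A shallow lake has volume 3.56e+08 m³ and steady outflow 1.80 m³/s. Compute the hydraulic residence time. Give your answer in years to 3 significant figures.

6.27 yr

Q = 1.80 m³/s × 3.156e+07 s/yr = 5.68e+07 m³/yr.
Hydraulic residence time τ = V/Q = 3.56e+08/5.68e+07 = 6.267 yr.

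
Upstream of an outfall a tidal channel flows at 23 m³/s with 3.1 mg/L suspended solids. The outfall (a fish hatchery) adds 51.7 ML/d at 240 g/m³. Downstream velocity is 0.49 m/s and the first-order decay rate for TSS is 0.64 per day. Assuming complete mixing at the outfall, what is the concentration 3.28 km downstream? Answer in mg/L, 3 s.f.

51.7 ML/d = 0.5984 m³/s.
After complete mixing, C₀ = (0.5984·240 + 23·3.1) / 23.6 = 9.107 mg/L.
Travel time t = 3280 m / 0.49 m/s = 6694 s = 0.07748 d.
C = 9.107·exp(−0.64·0.07748) = 9.107·0.9516 = 8.666 mg/L.

8.67 mg/L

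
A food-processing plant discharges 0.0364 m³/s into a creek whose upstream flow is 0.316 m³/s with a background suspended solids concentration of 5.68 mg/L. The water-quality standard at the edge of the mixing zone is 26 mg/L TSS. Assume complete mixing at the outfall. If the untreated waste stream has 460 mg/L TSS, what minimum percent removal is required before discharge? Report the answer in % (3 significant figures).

Mass balance: 26·0.3524 = 0.0364·Cₑ + 0.316·5.68.
Cₑ = (9.162 − 1.795) / 0.0364 = 202.4 mg/L.
Required removal = 1 − 202.4/460 = 56 %.

56.0 %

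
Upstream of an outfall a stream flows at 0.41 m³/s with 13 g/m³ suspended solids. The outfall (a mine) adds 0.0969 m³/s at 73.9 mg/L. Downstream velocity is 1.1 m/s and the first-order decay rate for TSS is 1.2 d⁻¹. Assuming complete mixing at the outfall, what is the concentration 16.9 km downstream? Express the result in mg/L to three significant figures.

19.9 mg/L

After complete mixing, C₀ = (0.0969·73.9 + 0.41·13) / 0.5069 = 24.64 mg/L.
Travel time t = 1.69e+04 m / 1.1 m/s = 1.536e+04 s = 0.1778 d.
C = 24.64·exp(−1.2·0.1778) = 24.64·0.8078 = 19.91 mg/L.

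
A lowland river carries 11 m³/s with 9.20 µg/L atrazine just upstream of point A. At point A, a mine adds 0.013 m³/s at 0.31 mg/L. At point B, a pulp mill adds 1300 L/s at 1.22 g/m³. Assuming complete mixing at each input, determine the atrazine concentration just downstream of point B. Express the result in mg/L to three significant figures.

9.20 µg/L = 0.0092 mg/L.
After input A: C = (11·0.0092 + 0.013·0.31) / 11.01 = 0.009555 mg/L.
1300 L/s = 1.3 m³/s.
After input B: C = (11.01·0.009555 + 1.3·1.22) / 12.31 = 0.1374 mg/L.

0.137 mg/L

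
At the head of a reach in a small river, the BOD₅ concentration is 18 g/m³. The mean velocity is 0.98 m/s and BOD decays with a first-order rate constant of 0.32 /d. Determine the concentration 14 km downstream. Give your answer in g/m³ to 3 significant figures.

17.1 g/m³

Travel time t = 14 km / 0.98 m/s = 1.4e+04/0.98 = 1.429e+04 s = 0.1653 d.
First-order decay: C = 18·exp(−0.32·0.1653) = 18·0.9485 = 17.07 g/m³.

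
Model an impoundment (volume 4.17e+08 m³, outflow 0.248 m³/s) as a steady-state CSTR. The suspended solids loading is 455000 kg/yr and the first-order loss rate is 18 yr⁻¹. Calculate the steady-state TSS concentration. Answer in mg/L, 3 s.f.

0.0606 mg/L

Outflow Q = 0.248 m³/s × 3.156e+07 s/yr = 7.826e+06 m³/yr.
Steady-state CSTR mass balance: W = Q·C + k·V·C, so C = W/(Q + kV).
Q + kV = 7.826e+06 + 18·4.17e+08 = 7.514e+09 m³/yr.
C = 455000/7.514e+09 = 6.056e-05 kg/m³ = 0.06056 mg/L.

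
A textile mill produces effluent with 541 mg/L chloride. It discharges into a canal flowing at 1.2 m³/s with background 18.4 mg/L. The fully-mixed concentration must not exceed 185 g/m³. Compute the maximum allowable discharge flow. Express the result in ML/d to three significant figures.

Mass balance at complete mixing: C_std·(Q_w + Q_r) = Q_w·C_e + Q_r·C_b.
Rearranging, Q_w = Q_r·(C_std − C_b)/(C_e − C_std) = 1.2·(185 − 18.4) / (541 − 185) = 0.5616 m³/s.
= 48.52 ML/d.

48.5 ML/d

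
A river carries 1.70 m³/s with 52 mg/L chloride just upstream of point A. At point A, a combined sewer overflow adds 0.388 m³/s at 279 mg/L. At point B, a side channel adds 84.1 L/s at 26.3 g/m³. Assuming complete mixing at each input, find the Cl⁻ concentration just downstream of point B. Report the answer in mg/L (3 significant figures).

91.6 mg/L

After input A: C = (1.7·52 + 0.388·279) / 2.088 = 94.18 mg/L.
84.1 L/s = 0.0841 m³/s.
After input B: C = (2.088·94.18 + 0.0841·26.3) / 2.172 = 91.55 mg/L.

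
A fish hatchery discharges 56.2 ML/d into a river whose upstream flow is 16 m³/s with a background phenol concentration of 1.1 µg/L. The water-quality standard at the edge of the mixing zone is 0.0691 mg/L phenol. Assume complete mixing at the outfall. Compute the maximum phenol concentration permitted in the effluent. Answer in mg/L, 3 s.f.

1.74 mg/L

56.2 ML/d = 0.6505 m³/s.
1.1 µg/L = 0.0011 mg/L.
Mass balance: 0.0691·16.65 = 0.6505·Cₑ + 16·0.0011.
Cₑ = (1.151 − 0.0176) / 0.6505 = 1.742 mg/L.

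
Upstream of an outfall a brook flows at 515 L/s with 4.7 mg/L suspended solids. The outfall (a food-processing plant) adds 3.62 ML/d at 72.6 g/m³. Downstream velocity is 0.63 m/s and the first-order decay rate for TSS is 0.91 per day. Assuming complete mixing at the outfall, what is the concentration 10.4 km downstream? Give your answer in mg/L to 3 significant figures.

3.62 ML/d = 0.0419 m³/s.
515 L/s = 0.515 m³/s.
After complete mixing, C₀ = (0.0419·72.6 + 0.515·4.7) / 0.5569 = 9.808 mg/L.
Travel time t = 1.04e+04 m / 0.63 m/s = 1.651e+04 s = 0.1911 d.
C = 9.808·exp(−0.91·0.1911) = 9.808·0.8404 = 8.243 mg/L.

8.24 mg/L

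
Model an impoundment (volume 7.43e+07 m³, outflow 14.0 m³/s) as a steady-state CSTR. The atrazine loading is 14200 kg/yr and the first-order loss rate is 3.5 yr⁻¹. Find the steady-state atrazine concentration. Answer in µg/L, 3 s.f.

20.2 µg/L

Outflow Q = 14.0 m³/s × 3.156e+07 s/yr = 4.418e+08 m³/yr.
Steady-state CSTR mass balance: W = Q·C + k·V·C, so C = W/(Q + kV).
Q + kV = 4.418e+08 + 3.5·7.43e+07 = 7.019e+08 m³/yr.
C = 14200/7.019e+08 = 2.023e-05 kg/m³ = 0.02023 mg/L = 20.23 µg/L.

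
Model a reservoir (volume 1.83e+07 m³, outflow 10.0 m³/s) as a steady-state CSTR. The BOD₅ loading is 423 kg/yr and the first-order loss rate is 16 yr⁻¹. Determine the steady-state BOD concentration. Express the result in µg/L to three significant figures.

Outflow Q = 10.0 m³/s × 3.156e+07 s/yr = 3.156e+08 m³/yr.
Steady-state CSTR mass balance: W = Q·C + k·V·C, so C = W/(Q + kV).
Q + kV = 3.156e+08 + 16·1.83e+07 = 6.084e+08 m³/yr.
C = 423/6.084e+08 = 6.953e-07 kg/m³ = 0.0006953 mg/L = 0.6953 µg/L.

0.695 µg/L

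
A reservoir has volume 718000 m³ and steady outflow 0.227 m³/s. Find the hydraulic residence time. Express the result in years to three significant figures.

Q = 0.227 m³/s × 3.156e+07 s/yr = 7.164e+06 m³/yr.
Hydraulic residence time τ = V/Q = 718000/7.164e+06 = 0.1002 yr.

0.100 yr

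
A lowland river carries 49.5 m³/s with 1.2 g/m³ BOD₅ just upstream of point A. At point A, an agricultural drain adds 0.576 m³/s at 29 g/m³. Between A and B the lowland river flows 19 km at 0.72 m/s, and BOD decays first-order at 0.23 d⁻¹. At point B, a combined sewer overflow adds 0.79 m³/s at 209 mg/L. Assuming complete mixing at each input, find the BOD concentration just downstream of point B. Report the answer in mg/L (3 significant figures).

4.64 mg/L

After input A: C = (49.5·1.2 + 0.576·29) / 50.08 = 1.52 mg/L.
Over the 19 km reach to input B (t = 2.639e+04 s = 0.3054 d), decay gives C = 1.52·exp(−0.23·0.3054) = 1.417 mg/L.
After input B: C = (50.08·1.417 + 0.79·209) / 50.87 = 4.641 mg/L.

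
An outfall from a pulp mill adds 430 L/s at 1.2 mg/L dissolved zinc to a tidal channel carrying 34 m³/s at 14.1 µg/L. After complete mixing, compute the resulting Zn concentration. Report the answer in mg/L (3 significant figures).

430 L/s = 0.43 m³/s.
14.1 µg/L = 0.0141 mg/L.
Flow-weighted mixing gives C = (0.43·1.2 + 34·0.0141) / (0.43 + 34) = 0.9954/34.43 = 0.02891 mg/L.

0.0289 mg/L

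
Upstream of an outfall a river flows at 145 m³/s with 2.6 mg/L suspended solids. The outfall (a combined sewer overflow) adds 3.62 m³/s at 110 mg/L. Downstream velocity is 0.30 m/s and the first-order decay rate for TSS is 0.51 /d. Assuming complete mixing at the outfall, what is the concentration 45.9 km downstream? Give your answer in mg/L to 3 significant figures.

After complete mixing, C₀ = (3.62·110 + 145·2.6) / 148.6 = 5.216 mg/L.
Travel time t = 4.59e+04 m / 0.30 m/s = 1.53e+05 s = 1.771 d.
C = 5.216·exp(−0.51·1.771) = 5.216·0.4053 = 2.114 mg/L.

2.11 mg/L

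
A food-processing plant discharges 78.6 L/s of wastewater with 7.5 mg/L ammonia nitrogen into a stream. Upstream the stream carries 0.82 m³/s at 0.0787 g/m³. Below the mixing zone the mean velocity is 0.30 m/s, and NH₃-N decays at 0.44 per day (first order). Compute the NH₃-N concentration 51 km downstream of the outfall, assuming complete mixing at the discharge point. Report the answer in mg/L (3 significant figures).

0.306 mg/L

78.6 L/s = 0.0786 m³/s.
After complete mixing, C₀ = (0.0786·7.5 + 0.82·0.0787) / 0.8986 = 0.7278 mg/L.
Travel time t = 5.1e+04 m / 0.30 m/s = 1.7e+05 s = 1.968 d.
C = 0.7278·exp(−0.44·1.968) = 0.7278·0.4207 = 0.3062 mg/L.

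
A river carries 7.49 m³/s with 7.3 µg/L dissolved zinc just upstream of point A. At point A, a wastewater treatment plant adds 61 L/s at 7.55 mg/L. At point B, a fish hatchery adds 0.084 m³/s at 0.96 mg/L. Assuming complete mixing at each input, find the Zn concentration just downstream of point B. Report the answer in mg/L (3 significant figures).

0.0780 mg/L

7.3 µg/L = 0.0073 mg/L.
61 L/s = 0.061 m³/s.
After input A: C = (7.49·0.0073 + 0.061·7.55) / 7.551 = 0.06823 mg/L.
After input B: C = (7.551·0.06823 + 0.084·0.96) / 7.635 = 0.07804 mg/L.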